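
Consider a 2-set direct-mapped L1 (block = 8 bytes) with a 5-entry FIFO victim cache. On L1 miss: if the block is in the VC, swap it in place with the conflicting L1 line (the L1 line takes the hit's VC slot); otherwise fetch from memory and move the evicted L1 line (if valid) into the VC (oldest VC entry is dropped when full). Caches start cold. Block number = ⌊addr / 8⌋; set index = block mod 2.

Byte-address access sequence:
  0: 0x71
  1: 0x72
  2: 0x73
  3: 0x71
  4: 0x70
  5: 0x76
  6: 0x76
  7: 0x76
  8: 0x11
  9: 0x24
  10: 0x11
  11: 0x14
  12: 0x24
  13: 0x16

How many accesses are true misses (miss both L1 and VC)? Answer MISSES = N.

MISSES = 3

  [0] addr=0x71 blk=14 s=0: MISS | VC []
  [1] addr=0x72 blk=14 s=0: L1-HIT | VC []
  [2] addr=0x73 blk=14 s=0: L1-HIT | VC []
  [3] addr=0x71 blk=14 s=0: L1-HIT | VC []
  [4] addr=0x70 blk=14 s=0: L1-HIT | VC []
  [5] addr=0x76 blk=14 s=0: L1-HIT | VC []
  [6] addr=0x76 blk=14 s=0: L1-HIT | VC []
  [7] addr=0x76 blk=14 s=0: L1-HIT | VC []
  [8] addr=0x11 blk=2 s=0: MISS | VC [14]
  [9] addr=0x24 blk=4 s=0: MISS | VC [14, 2]
  [10] addr=0x11 blk=2 s=0: VC-HIT | VC [14, 4]
  [11] addr=0x14 blk=2 s=0: L1-HIT | VC [14, 4]
  [12] addr=0x24 blk=4 s=0: VC-HIT | VC [14, 2]
  [13] addr=0x16 blk=2 s=0: VC-HIT | VC [14, 4]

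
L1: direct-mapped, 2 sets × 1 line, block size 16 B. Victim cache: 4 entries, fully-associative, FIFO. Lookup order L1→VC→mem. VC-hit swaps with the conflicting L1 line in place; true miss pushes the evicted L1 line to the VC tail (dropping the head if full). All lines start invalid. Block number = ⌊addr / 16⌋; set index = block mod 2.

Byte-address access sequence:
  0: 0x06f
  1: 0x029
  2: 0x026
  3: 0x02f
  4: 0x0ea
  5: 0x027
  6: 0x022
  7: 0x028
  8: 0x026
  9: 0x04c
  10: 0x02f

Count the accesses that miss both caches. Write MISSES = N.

  [0] addr=0x6f blk=6 s=0: MISS | VC []
  [1] addr=0x29 blk=2 s=0: MISS | VC [6]
  [2] addr=0x26 blk=2 s=0: L1-HIT | VC [6]
  [3] addr=0x2f blk=2 s=0: L1-HIT | VC [6]
  [4] addr=0xea blk=14 s=0: MISS | VC [6, 2]
  [5] addr=0x27 blk=2 s=0: VC-HIT | VC [6, 14]
  [6] addr=0x22 blk=2 s=0: L1-HIT | VC [6, 14]
  [7] addr=0x28 blk=2 s=0: L1-HIT | VC [6, 14]
  [8] addr=0x26 blk=2 s=0: L1-HIT | VC [6, 14]
  [9] addr=0x4c blk=4 s=0: MISS | VC [6, 14, 2]
  [10] addr=0x2f blk=2 s=0: VC-HIT | VC [6, 14, 4]

MISSES = 4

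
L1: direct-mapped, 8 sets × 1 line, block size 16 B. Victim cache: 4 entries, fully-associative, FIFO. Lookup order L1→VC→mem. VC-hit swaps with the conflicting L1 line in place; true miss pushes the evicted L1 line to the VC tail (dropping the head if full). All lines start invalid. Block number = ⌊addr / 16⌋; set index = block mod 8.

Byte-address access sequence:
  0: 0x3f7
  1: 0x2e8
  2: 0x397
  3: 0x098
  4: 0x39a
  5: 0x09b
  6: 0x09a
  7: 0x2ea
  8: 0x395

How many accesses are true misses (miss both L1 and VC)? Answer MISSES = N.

  [0] addr=0x3f7 blk=63 s=7: MISS | VC []
  [1] addr=0x2e8 blk=46 s=6: MISS | VC []
  [2] addr=0x397 blk=57 s=1: MISS | VC []
  [3] addr=0x98 blk=9 s=1: MISS | VC [57]
  [4] addr=0x39a blk=57 s=1: VC-HIT | VC [9]
  [5] addr=0x9b blk=9 s=1: VC-HIT | VC [57]
  [6] addr=0x9a blk=9 s=1: L1-HIT | VC [57]
  [7] addr=0x2ea blk=46 s=6: L1-HIT | VC [57]
  [8] addr=0x395 blk=57 s=1: VC-HIT | VC [9]

MISSES = 4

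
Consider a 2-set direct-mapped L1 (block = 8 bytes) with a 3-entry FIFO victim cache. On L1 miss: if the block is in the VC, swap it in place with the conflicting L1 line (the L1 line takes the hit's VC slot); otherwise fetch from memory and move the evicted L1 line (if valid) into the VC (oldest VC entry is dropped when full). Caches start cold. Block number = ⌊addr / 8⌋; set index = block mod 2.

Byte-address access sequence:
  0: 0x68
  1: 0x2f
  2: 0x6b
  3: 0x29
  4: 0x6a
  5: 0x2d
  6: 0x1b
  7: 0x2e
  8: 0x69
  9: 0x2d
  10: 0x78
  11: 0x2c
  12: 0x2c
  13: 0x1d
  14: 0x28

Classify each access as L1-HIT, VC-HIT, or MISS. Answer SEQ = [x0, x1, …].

SEQ = [MISS, MISS, VC-HIT, VC-HIT, VC-HIT, VC-HIT, MISS, VC-HIT, VC-HIT, VC-HIT, MISS, VC-HIT, L1-HIT, VC-HIT, VC-HIT]

0: 0x68 (blk 13, set 1) → MISS  vc=[]
1: 0x2f (blk 5, set 1) → MISS  vc=[13]
2: 0x6b (blk 13, set 1) → VC-HIT  vc=[5]
3: 0x29 (blk 5, set 1) → VC-HIT  vc=[13]
4: 0x6a (blk 13, set 1) → VC-HIT  vc=[5]
5: 0x2d (blk 5, set 1) → VC-HIT  vc=[13]
6: 0x1b (blk 3, set 1) → MISS  vc=[13, 5]
7: 0x2e (blk 5, set 1) → VC-HIT  vc=[13, 3]
8: 0x69 (blk 13, set 1) → VC-HIT  vc=[5, 3]
9: 0x2d (blk 5, set 1) → VC-HIT  vc=[13, 3]
10: 0x78 (blk 15, set 1) → MISS  vc=[13, 3, 5]
11: 0x2c (blk 5, set 1) → VC-HIT  vc=[13, 3, 15]
12: 0x2c (blk 5, set 1) → L1-HIT  vc=[13, 3, 15]
13: 0x1d (blk 3, set 1) → VC-HIT  vc=[13, 5, 15]
14: 0x28 (blk 5, set 1) → VC-HIT  vc=[13, 3, 15]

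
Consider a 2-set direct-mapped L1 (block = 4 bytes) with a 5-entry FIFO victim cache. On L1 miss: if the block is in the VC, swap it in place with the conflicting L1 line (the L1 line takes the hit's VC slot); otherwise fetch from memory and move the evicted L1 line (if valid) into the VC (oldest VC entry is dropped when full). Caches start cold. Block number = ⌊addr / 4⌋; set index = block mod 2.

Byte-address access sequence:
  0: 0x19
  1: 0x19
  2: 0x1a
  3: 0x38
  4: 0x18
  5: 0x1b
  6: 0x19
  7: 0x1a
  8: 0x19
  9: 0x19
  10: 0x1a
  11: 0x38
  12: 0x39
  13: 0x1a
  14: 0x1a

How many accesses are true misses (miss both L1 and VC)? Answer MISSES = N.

#0 0x19→b6/s0 MISS; vc=[]
#1 0x19→b6/s0 L1-HIT; vc=[]
#2 0x1a→b6/s0 L1-HIT; vc=[]
#3 0x38→b14/s0 MISS; vc=[6]
#4 0x18→b6/s0 VC-HIT; vc=[14]
#5 0x1b→b6/s0 L1-HIT; vc=[14]
#6 0x19→b6/s0 L1-HIT; vc=[14]
#7 0x1a→b6/s0 L1-HIT; vc=[14]
#8 0x19→b6/s0 L1-HIT; vc=[14]
#9 0x19→b6/s0 L1-HIT; vc=[14]
#10 0x1a→b6/s0 L1-HIT; vc=[14]
#11 0x38→b14/s0 VC-HIT; vc=[6]
#12 0x39→b14/s0 L1-HIT; vc=[6]
#13 0x1a→b6/s0 VC-HIT; vc=[14]
#14 0x1a→b6/s0 L1-HIT; vc=[14]

MISSES = 2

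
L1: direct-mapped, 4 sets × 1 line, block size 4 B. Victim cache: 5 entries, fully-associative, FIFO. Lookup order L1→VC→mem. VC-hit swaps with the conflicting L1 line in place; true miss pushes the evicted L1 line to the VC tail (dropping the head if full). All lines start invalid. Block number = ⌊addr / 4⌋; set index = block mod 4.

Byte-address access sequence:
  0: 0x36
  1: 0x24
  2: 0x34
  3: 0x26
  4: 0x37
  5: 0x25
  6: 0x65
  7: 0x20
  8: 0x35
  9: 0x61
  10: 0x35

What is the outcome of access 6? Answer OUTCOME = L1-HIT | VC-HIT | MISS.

#0 0x36→b13/s1 MISS; vc=[]
#1 0x24→b9/s1 MISS; vc=[13]
#2 0x34→b13/s1 VC-HIT; vc=[9]
#3 0x26→b9/s1 VC-HIT; vc=[13]
#4 0x37→b13/s1 VC-HIT; vc=[9]
#5 0x25→b9/s1 VC-HIT; vc=[13]
#6 0x65→b25/s1 MISS; vc=[13,9]
#7 0x20→b8/s0 MISS; vc=[13,9]
#8 0x35→b13/s1 VC-HIT; vc=[25,9]
#9 0x61→b24/s0 MISS; vc=[25,9,8]
#10 0x35→b13/s1 L1-HIT; vc=[25,9,8]

OUTCOME = MISS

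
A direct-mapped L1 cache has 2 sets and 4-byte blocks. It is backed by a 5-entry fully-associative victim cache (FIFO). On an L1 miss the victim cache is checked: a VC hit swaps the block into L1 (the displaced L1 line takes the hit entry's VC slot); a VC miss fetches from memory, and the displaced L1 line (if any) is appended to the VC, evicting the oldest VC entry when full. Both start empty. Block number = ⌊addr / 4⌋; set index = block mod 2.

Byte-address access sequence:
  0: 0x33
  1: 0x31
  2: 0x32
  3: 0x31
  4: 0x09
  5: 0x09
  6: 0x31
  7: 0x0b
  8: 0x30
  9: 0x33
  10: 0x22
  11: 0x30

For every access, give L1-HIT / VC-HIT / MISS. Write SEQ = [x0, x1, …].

SEQ = [MISS, L1-HIT, L1-HIT, L1-HIT, MISS, L1-HIT, VC-HIT, VC-HIT, VC-HIT, L1-HIT, MISS, VC-HIT]

0: 0x33 (blk 12, set 0) → MISS  vc=[]
1: 0x31 (blk 12, set 0) → L1-HIT  vc=[]
2: 0x32 (blk 12, set 0) → L1-HIT  vc=[]
3: 0x31 (blk 12, set 0) → L1-HIT  vc=[]
4: 0x9 (blk 2, set 0) → MISS  vc=[12]
5: 0x9 (blk 2, set 0) → L1-HIT  vc=[12]
6: 0x31 (blk 12, set 0) → VC-HIT  vc=[2]
7: 0xb (blk 2, set 0) → VC-HIT  vc=[12]
8: 0x30 (blk 12, set 0) → VC-HIT  vc=[2]
9: 0x33 (blk 12, set 0) → L1-HIT  vc=[2]
10: 0x22 (blk 8, set 0) → MISS  vc=[2, 12]
11: 0x30 (blk 12, set 0) → VC-HIT  vc=[2, 8]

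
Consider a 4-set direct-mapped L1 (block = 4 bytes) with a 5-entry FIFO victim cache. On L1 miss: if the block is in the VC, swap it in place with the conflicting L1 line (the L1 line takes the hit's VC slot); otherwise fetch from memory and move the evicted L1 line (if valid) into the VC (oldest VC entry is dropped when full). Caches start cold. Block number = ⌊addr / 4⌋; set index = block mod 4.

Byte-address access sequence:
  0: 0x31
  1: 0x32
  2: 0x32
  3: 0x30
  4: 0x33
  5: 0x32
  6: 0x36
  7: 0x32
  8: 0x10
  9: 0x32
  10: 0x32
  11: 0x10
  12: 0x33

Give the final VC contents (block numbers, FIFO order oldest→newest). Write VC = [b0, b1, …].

  [0] addr=0x31 blk=12 s=0: MISS | VC []
  [1] addr=0x32 blk=12 s=0: L1-HIT | VC []
  [2] addr=0x32 blk=12 s=0: L1-HIT | VC []
  [3] addr=0x30 blk=12 s=0: L1-HIT | VC []
  [4] addr=0x33 blk=12 s=0: L1-HIT | VC []
  [5] addr=0x32 blk=12 s=0: L1-HIT | VC []
  [6] addr=0x36 blk=13 s=1: MISS | VC []
  [7] addr=0x32 blk=12 s=0: L1-HIT | VC []
  [8] addr=0x10 blk=4 s=0: MISS | VC [12]
  [9] addr=0x32 blk=12 s=0: VC-HIT | VC [4]
  [10] addr=0x32 blk=12 s=0: L1-HIT | VC [4]
  [11] addr=0x10 blk=4 s=0: VC-HIT | VC [12]
  [12] addr=0x33 blk=12 s=0: VC-HIT | VC [4]

VC = [4]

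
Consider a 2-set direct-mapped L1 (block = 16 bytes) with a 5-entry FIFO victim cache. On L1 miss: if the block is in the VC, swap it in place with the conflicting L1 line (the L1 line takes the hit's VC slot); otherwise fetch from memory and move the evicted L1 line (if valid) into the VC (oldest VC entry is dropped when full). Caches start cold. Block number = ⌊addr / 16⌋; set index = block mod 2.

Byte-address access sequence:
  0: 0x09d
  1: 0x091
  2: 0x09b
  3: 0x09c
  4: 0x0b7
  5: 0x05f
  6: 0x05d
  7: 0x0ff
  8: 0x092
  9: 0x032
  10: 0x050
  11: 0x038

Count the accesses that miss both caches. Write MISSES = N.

MISSES = 5

  [0] addr=0x9d blk=9 s=1: MISS | VC []
  [1] addr=0x91 blk=9 s=1: L1-HIT | VC []
  [2] addr=0x9b blk=9 s=1: L1-HIT | VC []
  [3] addr=0x9c blk=9 s=1: L1-HIT | VC []
  [4] addr=0xb7 blk=11 s=1: MISS | VC [9]
  [5] addr=0x5f blk=5 s=1: MISS | VC [9, 11]
  [6] addr=0x5d blk=5 s=1: L1-HIT | VC [9, 11]
  [7] addr=0xff blk=15 s=1: MISS | VC [9, 11, 5]
  [8] addr=0x92 blk=9 s=1: VC-HIT | VC [15, 11, 5]
  [9] addr=0x32 blk=3 s=1: MISS | VC [15, 11, 5, 9]
  [10] addr=0x50 blk=5 s=1: VC-HIT | VC [15, 11, 3, 9]
  [11] addr=0x38 blk=3 s=1: VC-HIT | VC [15, 11, 5, 9]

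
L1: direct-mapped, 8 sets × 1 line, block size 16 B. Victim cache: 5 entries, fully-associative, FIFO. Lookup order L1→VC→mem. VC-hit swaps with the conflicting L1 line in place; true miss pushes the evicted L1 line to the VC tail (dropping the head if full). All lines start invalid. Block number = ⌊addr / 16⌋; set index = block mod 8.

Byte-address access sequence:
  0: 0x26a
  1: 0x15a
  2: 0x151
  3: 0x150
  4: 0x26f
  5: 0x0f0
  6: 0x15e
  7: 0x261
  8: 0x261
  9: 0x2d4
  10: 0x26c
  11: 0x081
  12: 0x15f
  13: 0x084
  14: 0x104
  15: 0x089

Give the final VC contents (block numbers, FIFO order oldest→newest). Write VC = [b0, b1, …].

#0 0x26a→b38/s6 MISS; vc=[]
#1 0x15a→b21/s5 MISS; vc=[]
#2 0x151→b21/s5 L1-HIT; vc=[]
#3 0x150→b21/s5 L1-HIT; vc=[]
#4 0x26f→b38/s6 L1-HIT; vc=[]
#5 0xf0→b15/s7 MISS; vc=[]
#6 0x15e→b21/s5 L1-HIT; vc=[]
#7 0x261→b38/s6 L1-HIT; vc=[]
#8 0x261→b38/s6 L1-HIT; vc=[]
#9 0x2d4→b45/s5 MISS; vc=[21]
#10 0x26c→b38/s6 L1-HIT; vc=[21]
#11 0x81→b8/s0 MISS; vc=[21]
#12 0x15f→b21/s5 VC-HIT; vc=[45]
#13 0x84→b8/s0 L1-HIT; vc=[45]
#14 0x104→b16/s0 MISS; vc=[45,8]
#15 0x89→b8/s0 VC-HIT; vc=[45,16]

VC = [45, 16]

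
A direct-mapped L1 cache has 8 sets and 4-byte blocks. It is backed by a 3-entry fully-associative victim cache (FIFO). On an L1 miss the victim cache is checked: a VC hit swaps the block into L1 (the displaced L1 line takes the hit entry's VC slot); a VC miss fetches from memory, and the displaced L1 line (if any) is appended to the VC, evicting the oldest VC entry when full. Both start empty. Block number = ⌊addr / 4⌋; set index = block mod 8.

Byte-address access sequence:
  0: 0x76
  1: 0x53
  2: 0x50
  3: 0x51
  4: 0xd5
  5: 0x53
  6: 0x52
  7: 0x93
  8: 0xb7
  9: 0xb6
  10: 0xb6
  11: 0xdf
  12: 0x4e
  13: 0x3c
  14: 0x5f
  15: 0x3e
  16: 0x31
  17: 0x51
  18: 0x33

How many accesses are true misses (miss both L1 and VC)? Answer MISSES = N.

MISSES = 11

#0 0x76→b29/s5 MISS; vc=[]
#1 0x53→b20/s4 MISS; vc=[]
#2 0x50→b20/s4 L1-HIT; vc=[]
#3 0x51→b20/s4 L1-HIT; vc=[]
#4 0xd5→b53/s5 MISS; vc=[29]
#5 0x53→b20/s4 L1-HIT; vc=[29]
#6 0x52→b20/s4 L1-HIT; vc=[29]
#7 0x93→b36/s4 MISS; vc=[29,20]
#8 0xb7→b45/s5 MISS; vc=[29,20,53]
#9 0xb6→b45/s5 L1-HIT; vc=[29,20,53]
#10 0xb6→b45/s5 L1-HIT; vc=[29,20,53]
#11 0xdf→b55/s7 MISS; vc=[29,20,53]
#12 0x4e→b19/s3 MISS; vc=[29,20,53]
#13 0x3c→b15/s7 MISS; vc=[20,53,55]
#14 0x5f→b23/s7 MISS; vc=[53,55,15]
#15 0x3e→b15/s7 VC-HIT; vc=[53,55,23]
#16 0x31→b12/s4 MISS; vc=[55,23,36]
#17 0x51→b20/s4 MISS; vc=[23,36,12]
#18 0x33→b12/s4 VC-HIT; vc=[23,36,20]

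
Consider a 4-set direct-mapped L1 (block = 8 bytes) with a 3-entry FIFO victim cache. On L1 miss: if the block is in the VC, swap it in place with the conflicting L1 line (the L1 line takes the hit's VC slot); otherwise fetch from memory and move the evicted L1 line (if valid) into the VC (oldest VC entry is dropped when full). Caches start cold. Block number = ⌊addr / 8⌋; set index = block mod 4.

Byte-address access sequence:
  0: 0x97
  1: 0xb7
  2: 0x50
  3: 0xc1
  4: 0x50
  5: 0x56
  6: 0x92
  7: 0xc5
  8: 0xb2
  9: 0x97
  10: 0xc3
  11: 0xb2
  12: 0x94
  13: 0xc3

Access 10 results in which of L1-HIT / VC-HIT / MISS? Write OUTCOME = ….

0: 0x97 (blk 18, set 2) → MISS  vc=[]
1: 0xb7 (blk 22, set 2) → MISS  vc=[18]
2: 0x50 (blk 10, set 2) → MISS  vc=[18, 22]
3: 0xc1 (blk 24, set 0) → MISS  vc=[18, 22]
4: 0x50 (blk 10, set 2) → L1-HIT  vc=[18, 22]
5: 0x56 (blk 10, set 2) → L1-HIT  vc=[18, 22]
6: 0x92 (blk 18, set 2) → VC-HIT  vc=[10, 22]
7: 0xc5 (blk 24, set 0) → L1-HIT  vc=[10, 22]
8: 0xb2 (blk 22, set 2) → VC-HIT  vc=[10, 18]
9: 0x97 (blk 18, set 2) → VC-HIT  vc=[10, 22]
10: 0xc3 (blk 24, set 0) → L1-HIT  vc=[10, 22]
11: 0xb2 (blk 22, set 2) → VC-HIT  vc=[10, 18]
12: 0x94 (blk 18, set 2) → VC-HIT  vc=[10, 22]
13: 0xc3 (blk 24, set 0) → L1-HIT  vc=[10, 22]

OUTCOME = L1-HIT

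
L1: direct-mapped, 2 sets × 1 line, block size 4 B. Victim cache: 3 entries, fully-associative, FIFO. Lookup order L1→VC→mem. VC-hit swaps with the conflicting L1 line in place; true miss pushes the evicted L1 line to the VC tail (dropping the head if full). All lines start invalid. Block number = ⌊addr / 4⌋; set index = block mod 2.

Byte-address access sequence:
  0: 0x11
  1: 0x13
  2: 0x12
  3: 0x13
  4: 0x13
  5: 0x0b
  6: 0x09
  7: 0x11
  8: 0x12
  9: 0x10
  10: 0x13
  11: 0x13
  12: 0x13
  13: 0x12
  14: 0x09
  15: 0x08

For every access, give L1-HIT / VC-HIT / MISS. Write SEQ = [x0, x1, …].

#0 0x11→b4/s0 MISS; vc=[]
#1 0x13→b4/s0 L1-HIT; vc=[]
#2 0x12→b4/s0 L1-HIT; vc=[]
#3 0x13→b4/s0 L1-HIT; vc=[]
#4 0x13→b4/s0 L1-HIT; vc=[]
#5 0xb→b2/s0 MISS; vc=[4]
#6 0x9→b2/s0 L1-HIT; vc=[4]
#7 0x11→b4/s0 VC-HIT; vc=[2]
#8 0x12→b4/s0 L1-HIT; vc=[2]
#9 0x10→b4/s0 L1-HIT; vc=[2]
#10 0x13→b4/s0 L1-HIT; vc=[2]
#11 0x13→b4/s0 L1-HIT; vc=[2]
#12 0x13→b4/s0 L1-HIT; vc=[2]
#13 0x12→b4/s0 L1-HIT; vc=[2]
#14 0x9→b2/s0 VC-HIT; vc=[4]
#15 0x8→b2/s0 L1-HIT; vc=[4]

SEQ = [MISS, L1-HIT, L1-HIT, L1-HIT, L1-HIT, MISS, L1-HIT, VC-HIT, L1-HIT, L1-HIT, L1-HIT, L1-HIT, L1-HIT, L1-HIT, VC-HIT, L1-HIT]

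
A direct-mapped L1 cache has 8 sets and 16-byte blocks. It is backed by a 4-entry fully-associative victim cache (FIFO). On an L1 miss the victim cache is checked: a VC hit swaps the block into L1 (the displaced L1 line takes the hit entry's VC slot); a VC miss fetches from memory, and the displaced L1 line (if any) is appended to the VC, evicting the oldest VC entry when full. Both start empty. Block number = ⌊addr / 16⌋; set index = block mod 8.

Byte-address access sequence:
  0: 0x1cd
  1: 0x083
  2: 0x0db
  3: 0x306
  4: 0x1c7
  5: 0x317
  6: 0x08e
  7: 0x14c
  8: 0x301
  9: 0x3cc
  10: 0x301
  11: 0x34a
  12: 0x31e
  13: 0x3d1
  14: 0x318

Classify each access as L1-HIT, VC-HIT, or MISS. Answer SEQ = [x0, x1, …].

0: 0x1cd (blk 28, set 4) → MISS  vc=[]
1: 0x83 (blk 8, set 0) → MISS  vc=[]
2: 0xdb (blk 13, set 5) → MISS  vc=[]
3: 0x306 (blk 48, set 0) → MISS  vc=[8]
4: 0x1c7 (blk 28, set 4) → L1-HIT  vc=[8]
5: 0x317 (blk 49, set 1) → MISS  vc=[8]
6: 0x8e (blk 8, set 0) → VC-HIT  vc=[48]
7: 0x14c (blk 20, set 4) → MISS  vc=[48, 28]
8: 0x301 (blk 48, set 0) → VC-HIT  vc=[8, 28]
9: 0x3cc (blk 60, set 4) → MISS  vc=[8, 28, 20]
10: 0x301 (blk 48, set 0) → L1-HIT  vc=[8, 28, 20]
11: 0x34a (blk 52, set 4) → MISS  vc=[8, 28, 20, 60]
12: 0x31e (blk 49, set 1) → L1-HIT  vc=[8, 28, 20, 60]
13: 0x3d1 (blk 61, set 5) → MISS  vc=[28, 20, 60, 13]
14: 0x318 (blk 49, set 1) → L1-HIT  vc=[28, 20, 60, 13]

SEQ = [MISS, MISS, MISS, MISS, L1-HIT, MISS, VC-HIT, MISS, VC-HIT, MISS, L1-HIT, MISS, L1-HIT, MISS, L1-HIT]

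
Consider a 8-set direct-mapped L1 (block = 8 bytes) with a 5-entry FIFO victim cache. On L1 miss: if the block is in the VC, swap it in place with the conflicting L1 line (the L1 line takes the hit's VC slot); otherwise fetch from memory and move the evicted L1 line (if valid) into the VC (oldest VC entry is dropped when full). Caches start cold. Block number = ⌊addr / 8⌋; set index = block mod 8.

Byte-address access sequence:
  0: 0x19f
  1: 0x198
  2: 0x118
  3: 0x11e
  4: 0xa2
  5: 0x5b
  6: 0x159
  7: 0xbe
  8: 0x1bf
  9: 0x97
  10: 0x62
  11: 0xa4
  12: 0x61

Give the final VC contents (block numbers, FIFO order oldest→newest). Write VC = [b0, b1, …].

0: 0x19f (blk 51, set 3) → MISS  vc=[]
1: 0x198 (blk 51, set 3) → L1-HIT  vc=[]
2: 0x118 (blk 35, set 3) → MISS  vc=[51]
3: 0x11e (blk 35, set 3) → L1-HIT  vc=[51]
4: 0xa2 (blk 20, set 4) → MISS  vc=[51]
5: 0x5b (blk 11, set 3) → MISS  vc=[51, 35]
6: 0x159 (blk 43, set 3) → MISS  vc=[51, 35, 11]
7: 0xbe (blk 23, set 7) → MISS  vc=[51, 35, 11]
8: 0x1bf (blk 55, set 7) → MISS  vc=[51, 35, 11, 23]
9: 0x97 (blk 18, set 2) → MISS  vc=[51, 35, 11, 23]
10: 0x62 (blk 12, set 4) → MISS  vc=[51, 35, 11, 23, 20]
11: 0xa4 (blk 20, set 4) → VC-HIT  vc=[51, 35, 11, 23, 12]
12: 0x61 (blk 12, set 4) → VC-HIT  vc=[51, 35, 11, 23, 20]

VC = [51, 35, 11, 23, 20]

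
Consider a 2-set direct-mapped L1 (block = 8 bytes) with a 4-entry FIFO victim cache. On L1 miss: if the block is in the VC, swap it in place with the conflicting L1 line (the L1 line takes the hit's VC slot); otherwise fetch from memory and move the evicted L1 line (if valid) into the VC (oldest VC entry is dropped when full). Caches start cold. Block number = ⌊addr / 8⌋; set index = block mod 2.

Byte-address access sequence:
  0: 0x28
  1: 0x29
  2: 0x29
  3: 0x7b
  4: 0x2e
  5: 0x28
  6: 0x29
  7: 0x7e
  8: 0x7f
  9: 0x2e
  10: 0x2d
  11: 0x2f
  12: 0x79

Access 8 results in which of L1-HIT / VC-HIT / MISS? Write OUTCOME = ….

OUTCOME = L1-HIT

  [0] addr=0x28 blk=5 s=1: MISS | VC []
  [1] addr=0x29 blk=5 s=1: L1-HIT | VC []
  [2] addr=0x29 blk=5 s=1: L1-HIT | VC []
  [3] addr=0x7b blk=15 s=1: MISS | VC [5]
  [4] addr=0x2e blk=5 s=1: VC-HIT | VC [15]
  [5] addr=0x28 blk=5 s=1: L1-HIT | VC [15]
  [6] addr=0x29 blk=5 s=1: L1-HIT | VC [15]
  [7] addr=0x7e blk=15 s=1: VC-HIT | VC [5]
  [8] addr=0x7f blk=15 s=1: L1-HIT | VC [5]
  [9] addr=0x2e blk=5 s=1: VC-HIT | VC [15]
  [10] addr=0x2d blk=5 s=1: L1-HIT | VC [15]
  [11] addr=0x2f blk=5 s=1: L1-HIT | VC [15]
  [12] addr=0x79 blk=15 s=1: VC-HIT | VC [5]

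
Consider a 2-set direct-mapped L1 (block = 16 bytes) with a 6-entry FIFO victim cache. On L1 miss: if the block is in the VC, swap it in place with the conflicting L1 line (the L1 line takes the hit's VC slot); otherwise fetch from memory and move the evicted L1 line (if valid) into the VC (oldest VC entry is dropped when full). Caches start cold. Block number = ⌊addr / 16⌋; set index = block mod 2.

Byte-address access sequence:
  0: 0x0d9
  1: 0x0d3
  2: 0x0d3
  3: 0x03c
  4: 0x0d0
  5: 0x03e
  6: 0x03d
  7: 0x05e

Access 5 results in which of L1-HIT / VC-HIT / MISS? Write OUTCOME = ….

#0 0xd9→b13/s1 MISS; vc=[]
#1 0xd3→b13/s1 L1-HIT; vc=[]
#2 0xd3→b13/s1 L1-HIT; vc=[]
#3 0x3c→b3/s1 MISS; vc=[13]
#4 0xd0→b13/s1 VC-HIT; vc=[3]
#5 0x3e→b3/s1 VC-HIT; vc=[13]
#6 0x3d→b3/s1 L1-HIT; vc=[13]
#7 0x5e→b5/s1 MISS; vc=[13,3]

OUTCOME = VC-HIT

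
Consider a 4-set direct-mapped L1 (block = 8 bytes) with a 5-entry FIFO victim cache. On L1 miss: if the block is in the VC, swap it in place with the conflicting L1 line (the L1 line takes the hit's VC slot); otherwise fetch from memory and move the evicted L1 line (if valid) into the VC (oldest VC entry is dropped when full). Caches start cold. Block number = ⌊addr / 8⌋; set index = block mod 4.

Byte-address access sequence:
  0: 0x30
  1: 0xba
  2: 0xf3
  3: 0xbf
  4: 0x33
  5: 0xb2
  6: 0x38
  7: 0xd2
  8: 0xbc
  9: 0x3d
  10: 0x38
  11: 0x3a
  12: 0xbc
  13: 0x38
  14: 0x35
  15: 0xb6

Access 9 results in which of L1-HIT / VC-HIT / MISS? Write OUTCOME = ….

OUTCOME = VC-HIT

#0 0x30→b6/s2 MISS; vc=[]
#1 0xba→b23/s3 MISS; vc=[]
#2 0xf3→b30/s2 MISS; vc=[6]
#3 0xbf→b23/s3 L1-HIT; vc=[6]
#4 0x33→b6/s2 VC-HIT; vc=[30]
#5 0xb2→b22/s2 MISS; vc=[30,6]
#6 0x38→b7/s3 MISS; vc=[30,6,23]
#7 0xd2→b26/s2 MISS; vc=[30,6,23,22]
#8 0xbc→b23/s3 VC-HIT; vc=[30,6,7,22]
#9 0x3d→b7/s3 VC-HIT; vc=[30,6,23,22]
#10 0x38→b7/s3 L1-HIT; vc=[30,6,23,22]
#11 0x3a→b7/s3 L1-HIT; vc=[30,6,23,22]
#12 0xbc→b23/s3 VC-HIT; vc=[30,6,7,22]
#13 0x38→b7/s3 VC-HIT; vc=[30,6,23,22]
#14 0x35→b6/s2 VC-HIT; vc=[30,26,23,22]
#15 0xb6→b22/s2 VC-HIT; vc=[30,26,23,6]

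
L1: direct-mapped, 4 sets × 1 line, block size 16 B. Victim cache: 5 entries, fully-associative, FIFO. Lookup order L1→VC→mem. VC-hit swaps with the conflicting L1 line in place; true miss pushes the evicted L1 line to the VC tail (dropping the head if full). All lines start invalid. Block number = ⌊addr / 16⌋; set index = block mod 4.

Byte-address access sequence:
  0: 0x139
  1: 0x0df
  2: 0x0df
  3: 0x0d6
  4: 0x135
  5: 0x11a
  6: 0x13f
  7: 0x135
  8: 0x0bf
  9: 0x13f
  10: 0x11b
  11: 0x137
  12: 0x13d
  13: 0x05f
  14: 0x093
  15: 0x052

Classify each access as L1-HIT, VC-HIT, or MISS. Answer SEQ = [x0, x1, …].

SEQ = [MISS, MISS, L1-HIT, L1-HIT, L1-HIT, MISS, L1-HIT, L1-HIT, MISS, VC-HIT, L1-HIT, L1-HIT, L1-HIT, MISS, MISS, VC-HIT]

  [0] addr=0x139 blk=19 s=3: MISS | VC []
  [1] addr=0xdf blk=13 s=1: MISS | VC []
  [2] addr=0xdf blk=13 s=1: L1-HIT | VC []
  [3] addr=0xd6 blk=13 s=1: L1-HIT | VC []
  [4] addr=0x135 blk=19 s=3: L1-HIT | VC []
  [5] addr=0x11a blk=17 s=1: MISS | VC [13]
  [6] addr=0x13f blk=19 s=3: L1-HIT | VC [13]
  [7] addr=0x135 blk=19 s=3: L1-HIT | VC [13]
  [8] addr=0xbf blk=11 s=3: MISS | VC [13, 19]
  [9] addr=0x13f blk=19 s=3: VC-HIT | VC [13, 11]
  [10] addr=0x11b blk=17 s=1: L1-HIT | VC [13, 11]
  [11] addr=0x137 blk=19 s=3: L1-HIT | VC [13, 11]
  [12] addr=0x13d blk=19 s=3: L1-HIT | VC [13, 11]
  [13] addr=0x5f blk=5 s=1: MISS | VC [13, 11, 17]
  [14] addr=0x93 blk=9 s=1: MISS | VC [13, 11, 17, 5]
  [15] addr=0x52 blk=5 s=1: VC-HIT | VC [13, 11, 17, 9]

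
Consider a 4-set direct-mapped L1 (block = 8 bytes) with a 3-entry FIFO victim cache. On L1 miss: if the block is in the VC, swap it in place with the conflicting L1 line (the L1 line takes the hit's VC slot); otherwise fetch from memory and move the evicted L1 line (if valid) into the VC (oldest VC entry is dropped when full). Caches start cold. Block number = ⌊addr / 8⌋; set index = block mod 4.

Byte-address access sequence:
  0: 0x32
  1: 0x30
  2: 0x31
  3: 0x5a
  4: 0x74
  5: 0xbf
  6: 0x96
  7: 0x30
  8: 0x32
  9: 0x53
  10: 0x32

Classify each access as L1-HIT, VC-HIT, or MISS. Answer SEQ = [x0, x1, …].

#0 0x32→b6/s2 MISS; vc=[]
#1 0x30→b6/s2 L1-HIT; vc=[]
#2 0x31→b6/s2 L1-HIT; vc=[]
#3 0x5a→b11/s3 MISS; vc=[]
#4 0x74→b14/s2 MISS; vc=[6]
#5 0xbf→b23/s3 MISS; vc=[6,11]
#6 0x96→b18/s2 MISS; vc=[6,11,14]
#7 0x30→b6/s2 VC-HIT; vc=[18,11,14]
#8 0x32→b6/s2 L1-HIT; vc=[18,11,14]
#9 0x53→b10/s2 MISS; vc=[11,14,6]
#10 0x32→b6/s2 VC-HIT; vc=[11,14,10]

SEQ = [MISS, L1-HIT, L1-HIT, MISS, MISS, MISS, MISS, VC-HIT, L1-HIT, MISS, VC-HIT]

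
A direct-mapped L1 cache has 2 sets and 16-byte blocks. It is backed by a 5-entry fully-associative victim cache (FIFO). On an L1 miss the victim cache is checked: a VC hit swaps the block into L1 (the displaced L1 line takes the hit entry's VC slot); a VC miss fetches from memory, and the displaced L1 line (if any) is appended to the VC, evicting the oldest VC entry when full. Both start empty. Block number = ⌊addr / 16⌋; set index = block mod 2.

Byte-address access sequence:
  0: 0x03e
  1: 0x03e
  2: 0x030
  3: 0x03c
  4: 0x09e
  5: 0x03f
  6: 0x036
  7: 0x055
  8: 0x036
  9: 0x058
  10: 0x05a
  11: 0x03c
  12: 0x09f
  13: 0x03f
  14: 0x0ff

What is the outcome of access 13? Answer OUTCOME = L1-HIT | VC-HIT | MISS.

OUTCOME = VC-HIT

#0 0x3e→b3/s1 MISS; vc=[]
#1 0x3e→b3/s1 L1-HIT; vc=[]
#2 0x30→b3/s1 L1-HIT; vc=[]
#3 0x3c→b3/s1 L1-HIT; vc=[]
#4 0x9e→b9/s1 MISS; vc=[3]
#5 0x3f→b3/s1 VC-HIT; vc=[9]
#6 0x36→b3/s1 L1-HIT; vc=[9]
#7 0x55→b5/s1 MISS; vc=[9,3]
#8 0x36→b3/s1 VC-HIT; vc=[9,5]
#9 0x58→b5/s1 VC-HIT; vc=[9,3]
#10 0x5a→b5/s1 L1-HIT; vc=[9,3]
#11 0x3c→b3/s1 VC-HIT; vc=[9,5]
#12 0x9f→b9/s1 VC-HIT; vc=[3,5]
#13 0x3f→b3/s1 VC-HIT; vc=[9,5]
#14 0xff→b15/s1 MISS; vc=[9,5,3]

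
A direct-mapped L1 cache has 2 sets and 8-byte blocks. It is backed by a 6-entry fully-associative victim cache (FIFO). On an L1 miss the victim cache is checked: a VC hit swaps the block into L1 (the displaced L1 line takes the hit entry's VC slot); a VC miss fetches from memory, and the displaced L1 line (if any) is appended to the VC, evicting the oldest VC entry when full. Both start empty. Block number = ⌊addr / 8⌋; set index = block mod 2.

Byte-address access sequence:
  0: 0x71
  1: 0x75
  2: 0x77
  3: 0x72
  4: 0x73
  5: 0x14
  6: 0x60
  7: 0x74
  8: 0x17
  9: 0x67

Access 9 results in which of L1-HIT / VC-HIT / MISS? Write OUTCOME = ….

OUTCOME = VC-HIT

0: 0x71 (blk 14, set 0) → MISS  vc=[]
1: 0x75 (blk 14, set 0) → L1-HIT  vc=[]
2: 0x77 (blk 14, set 0) → L1-HIT  vc=[]
3: 0x72 (blk 14, set 0) → L1-HIT  vc=[]
4: 0x73 (blk 14, set 0) → L1-HIT  vc=[]
5: 0x14 (blk 2, set 0) → MISS  vc=[14]
6: 0x60 (blk 12, set 0) → MISS  vc=[14, 2]
7: 0x74 (blk 14, set 0) → VC-HIT  vc=[12, 2]
8: 0x17 (blk 2, set 0) → VC-HIT  vc=[12, 14]
9: 0x67 (blk 12, set 0) → VC-HIT  vc=[2, 14]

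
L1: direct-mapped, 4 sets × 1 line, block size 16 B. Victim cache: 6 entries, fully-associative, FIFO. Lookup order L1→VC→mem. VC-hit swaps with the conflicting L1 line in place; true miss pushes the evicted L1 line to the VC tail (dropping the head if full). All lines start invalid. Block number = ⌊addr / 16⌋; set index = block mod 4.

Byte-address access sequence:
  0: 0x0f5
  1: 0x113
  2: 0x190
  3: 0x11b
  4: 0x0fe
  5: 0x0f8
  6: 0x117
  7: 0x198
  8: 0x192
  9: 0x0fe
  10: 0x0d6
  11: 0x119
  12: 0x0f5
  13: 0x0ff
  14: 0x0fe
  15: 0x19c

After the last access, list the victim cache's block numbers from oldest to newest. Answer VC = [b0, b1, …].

VC = [13, 17]

  [0] addr=0xf5 blk=15 s=3: MISS | VC []
  [1] addr=0x113 blk=17 s=1: MISS | VC []
  [2] addr=0x190 blk=25 s=1: MISS | VC [17]
  [3] addr=0x11b blk=17 s=1: VC-HIT | VC [25]
  [4] addr=0xfe blk=15 s=3: L1-HIT | VC [25]
  [5] addr=0xf8 blk=15 s=3: L1-HIT | VC [25]
  [6] addr=0x117 blk=17 s=1: L1-HIT | VC [25]
  [7] addr=0x198 blk=25 s=1: VC-HIT | VC [17]
  [8] addr=0x192 blk=25 s=1: L1-HIT | VC [17]
  [9] addr=0xfe blk=15 s=3: L1-HIT | VC [17]
  [10] addr=0xd6 blk=13 s=1: MISS | VC [17, 25]
  [11] addr=0x119 blk=17 s=1: VC-HIT | VC [13, 25]
  [12] addr=0xf5 blk=15 s=3: L1-HIT | VC [13, 25]
  [13] addr=0xff blk=15 s=3: L1-HIT | VC [13, 25]
  [14] addr=0xfe blk=15 s=3: L1-HIT | VC [13, 25]
  [15] addr=0x19c blk=25 s=1: VC-HIT | VC [13, 17]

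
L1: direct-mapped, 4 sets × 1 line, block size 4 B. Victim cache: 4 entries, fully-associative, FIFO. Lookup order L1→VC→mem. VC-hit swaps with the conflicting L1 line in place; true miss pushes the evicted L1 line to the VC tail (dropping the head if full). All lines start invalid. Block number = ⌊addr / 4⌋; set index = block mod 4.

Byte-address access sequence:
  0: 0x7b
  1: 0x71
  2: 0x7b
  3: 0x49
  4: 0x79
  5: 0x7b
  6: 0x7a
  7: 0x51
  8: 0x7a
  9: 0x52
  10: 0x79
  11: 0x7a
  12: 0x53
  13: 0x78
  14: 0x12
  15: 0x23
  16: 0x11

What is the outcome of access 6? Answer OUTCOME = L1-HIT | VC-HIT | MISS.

  [0] addr=0x7b blk=30 s=2: MISS | VC []
  [1] addr=0x71 blk=28 s=0: MISS | VC []
  [2] addr=0x7b blk=30 s=2: L1-HIT | VC []
  [3] addr=0x49 blk=18 s=2: MISS | VC [30]
  [4] addr=0x79 blk=30 s=2: VC-HIT | VC [18]
  [5] addr=0x7b blk=30 s=2: L1-HIT | VC [18]
  [6] addr=0x7a blk=30 s=2: L1-HIT | VC [18]
  [7] addr=0x51 blk=20 s=0: MISS | VC [18, 28]
  [8] addr=0x7a blk=30 s=2: L1-HIT | VC [18, 28]
  [9] addr=0x52 blk=20 s=0: L1-HIT | VC [18, 28]
  [10] addr=0x79 blk=30 s=2: L1-HIT | VC [18, 28]
  [11] addr=0x7a blk=30 s=2: L1-HIT | VC [18, 28]
  [12] addr=0x53 blk=20 s=0: L1-HIT | VC [18, 28]
  [13] addr=0x78 blk=30 s=2: L1-HIT | VC [18, 28]
  [14] addr=0x12 blk=4 s=0: MISS | VC [18, 28, 20]
  [15] addr=0x23 blk=8 s=0: MISS | VC [18, 28, 20, 4]
  [16] addr=0x11 blk=4 s=0: VC-HIT | VC [18, 28, 20, 8]

OUTCOME = L1-HIT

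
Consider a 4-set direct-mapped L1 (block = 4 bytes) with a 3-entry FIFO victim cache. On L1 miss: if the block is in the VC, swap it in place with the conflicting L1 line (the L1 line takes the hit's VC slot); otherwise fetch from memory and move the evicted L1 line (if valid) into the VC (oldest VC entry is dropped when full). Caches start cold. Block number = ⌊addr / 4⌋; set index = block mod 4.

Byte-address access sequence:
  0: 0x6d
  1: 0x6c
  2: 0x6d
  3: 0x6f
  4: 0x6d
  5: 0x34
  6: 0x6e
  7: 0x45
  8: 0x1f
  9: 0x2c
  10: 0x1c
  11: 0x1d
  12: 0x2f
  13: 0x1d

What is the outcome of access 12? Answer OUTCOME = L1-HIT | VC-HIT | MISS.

OUTCOME = VC-HIT

#0 0x6d→b27/s3 MISS; vc=[]
#1 0x6c→b27/s3 L1-HIT; vc=[]
#2 0x6d→b27/s3 L1-HIT; vc=[]
#3 0x6f→b27/s3 L1-HIT; vc=[]
#4 0x6d→b27/s3 L1-HIT; vc=[]
#5 0x34→b13/s1 MISS; vc=[]
#6 0x6e→b27/s3 L1-HIT; vc=[]
#7 0x45→b17/s1 MISS; vc=[13]
#8 0x1f→b7/s3 MISS; vc=[13,27]
#9 0x2c→b11/s3 MISS; vc=[13,27,7]
#10 0x1c→b7/s3 VC-HIT; vc=[13,27,11]
#11 0x1d→b7/s3 L1-HIT; vc=[13,27,11]
#12 0x2f→b11/s3 VC-HIT; vc=[13,27,7]
#13 0x1d→b7/s3 VC-HIT; vc=[13,27,11]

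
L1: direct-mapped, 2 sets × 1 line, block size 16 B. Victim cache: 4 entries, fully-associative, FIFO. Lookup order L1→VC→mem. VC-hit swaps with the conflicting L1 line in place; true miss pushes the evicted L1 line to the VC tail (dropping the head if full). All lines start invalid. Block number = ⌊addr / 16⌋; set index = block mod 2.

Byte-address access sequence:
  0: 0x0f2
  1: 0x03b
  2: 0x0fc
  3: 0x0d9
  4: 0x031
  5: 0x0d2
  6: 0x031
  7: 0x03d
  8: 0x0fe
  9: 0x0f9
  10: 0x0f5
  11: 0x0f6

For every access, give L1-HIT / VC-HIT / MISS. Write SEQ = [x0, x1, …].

#0 0xf2→b15/s1 MISS; vc=[]
#1 0x3b→b3/s1 MISS; vc=[15]
#2 0xfc→b15/s1 VC-HIT; vc=[3]
#3 0xd9→b13/s1 MISS; vc=[3,15]
#4 0x31→b3/s1 VC-HIT; vc=[13,15]
#5 0xd2→b13/s1 VC-HIT; vc=[3,15]
#6 0x31→b3/s1 VC-HIT; vc=[13,15]
#7 0x3d→b3/s1 L1-HIT; vc=[13,15]
#8 0xfe→b15/s1 VC-HIT; vc=[13,3]
#9 0xf9→b15/s1 L1-HIT; vc=[13,3]
#10 0xf5→b15/s1 L1-HIT; vc=[13,3]
#11 0xf6→b15/s1 L1-HIT; vc=[13,3]

SEQ = [MISS, MISS, VC-HIT, MISS, VC-HIT, VC-HIT, VC-HIT, L1-HIT, VC-HIT, L1-HIT, L1-HIT, L1-HIT]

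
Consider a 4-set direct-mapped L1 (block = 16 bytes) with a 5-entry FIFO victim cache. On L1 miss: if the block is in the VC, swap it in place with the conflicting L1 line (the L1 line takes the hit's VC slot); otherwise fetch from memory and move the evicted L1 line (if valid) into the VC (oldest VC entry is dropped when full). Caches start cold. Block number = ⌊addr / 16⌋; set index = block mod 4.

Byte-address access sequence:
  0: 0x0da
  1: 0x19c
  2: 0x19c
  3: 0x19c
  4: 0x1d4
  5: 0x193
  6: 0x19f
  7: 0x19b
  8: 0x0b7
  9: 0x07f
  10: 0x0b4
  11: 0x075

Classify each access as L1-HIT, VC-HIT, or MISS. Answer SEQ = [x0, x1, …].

SEQ = [MISS, MISS, L1-HIT, L1-HIT, MISS, VC-HIT, L1-HIT, L1-HIT, MISS, MISS, VC-HIT, VC-HIT]

0: 0xda (blk 13, set 1) → MISS  vc=[]
1: 0x19c (blk 25, set 1) → MISS  vc=[13]
2: 0x19c (blk 25, set 1) → L1-HIT  vc=[13]
3: 0x19c (blk 25, set 1) → L1-HIT  vc=[13]
4: 0x1d4 (blk 29, set 1) → MISS  vc=[13, 25]
5: 0x193 (blk 25, set 1) → VC-HIT  vc=[13, 29]
6: 0x19f (blk 25, set 1) → L1-HIT  vc=[13, 29]
7: 0x19b (blk 25, set 1) → L1-HIT  vc=[13, 29]
8: 0xb7 (blk 11, set 3) → MISS  vc=[13, 29]
9: 0x7f (blk 7, set 3) → MISS  vc=[13, 29, 11]
10: 0xb4 (blk 11, set 3) → VC-HIT  vc=[13, 29, 7]
11: 0x75 (blk 7, set 3) → VC-HIT  vc=[13, 29, 11]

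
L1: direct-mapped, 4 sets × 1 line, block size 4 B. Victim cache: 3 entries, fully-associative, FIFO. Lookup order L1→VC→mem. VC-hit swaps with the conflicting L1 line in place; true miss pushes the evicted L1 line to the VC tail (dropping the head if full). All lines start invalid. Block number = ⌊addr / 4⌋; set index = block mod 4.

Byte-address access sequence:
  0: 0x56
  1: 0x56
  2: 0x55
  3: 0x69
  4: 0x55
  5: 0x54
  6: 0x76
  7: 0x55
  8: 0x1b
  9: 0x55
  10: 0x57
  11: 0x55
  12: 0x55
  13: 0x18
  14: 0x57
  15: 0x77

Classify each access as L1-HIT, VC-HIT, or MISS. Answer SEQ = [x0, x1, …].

  [0] addr=0x56 blk=21 s=1: MISS | VC []
  [1] addr=0x56 blk=21 s=1: L1-HIT | VC []
  [2] addr=0x55 blk=21 s=1: L1-HIT | VC []
  [3] addr=0x69 blk=26 s=2: MISS | VC []
  [4] addr=0x55 blk=21 s=1: L1-HIT | VC []
  [5] addr=0x54 blk=21 s=1: L1-HIT | VC []
  [6] addr=0x76 blk=29 s=1: MISS | VC [21]
  [7] addr=0x55 blk=21 s=1: VC-HIT | VC [29]
  [8] addr=0x1b blk=6 s=2: MISS | VC [29, 26]
  [9] addr=0x55 blk=21 s=1: L1-HIT | VC [29, 26]
  [10] addr=0x57 blk=21 s=1: L1-HIT | VC [29, 26]
  [11] addr=0x55 blk=21 s=1: L1-HIT | VC [29, 26]
  [12] addr=0x55 blk=21 s=1: L1-HIT | VC [29, 26]
  [13] addr=0x18 blk=6 s=2: L1-HIT | VC [29, 26]
  [14] addr=0x57 blk=21 s=1: L1-HIT | VC [29, 26]
  [15] addr=0x77 blk=29 s=1: VC-HIT | VC [21, 26]

SEQ = [MISS, L1-HIT, L1-HIT, MISS, L1-HIT, L1-HIT, MISS, VC-HIT, MISS, L1-HIT, L1-HIT, L1-HIT, L1-HIT, L1-HIT, L1-HIT, VC-HIT]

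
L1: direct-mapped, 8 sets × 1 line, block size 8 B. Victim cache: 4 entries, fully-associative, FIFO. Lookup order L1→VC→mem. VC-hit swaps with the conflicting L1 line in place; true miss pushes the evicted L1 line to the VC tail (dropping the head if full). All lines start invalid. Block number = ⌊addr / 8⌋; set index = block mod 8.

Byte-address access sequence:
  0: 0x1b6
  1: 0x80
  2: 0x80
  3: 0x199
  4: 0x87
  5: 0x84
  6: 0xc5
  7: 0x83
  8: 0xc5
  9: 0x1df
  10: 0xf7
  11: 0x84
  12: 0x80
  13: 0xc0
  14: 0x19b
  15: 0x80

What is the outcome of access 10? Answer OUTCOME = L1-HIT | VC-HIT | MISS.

#0 0x1b6→b54/s6 MISS; vc=[]
#1 0x80→b16/s0 MISS; vc=[]
#2 0x80→b16/s0 L1-HIT; vc=[]
#3 0x199→b51/s3 MISS; vc=[]
#4 0x87→b16/s0 L1-HIT; vc=[]
#5 0x84→b16/s0 L1-HIT; vc=[]
#6 0xc5→b24/s0 MISS; vc=[16]
#7 0x83→b16/s0 VC-HIT; vc=[24]
#8 0xc5→b24/s0 VC-HIT; vc=[16]
#9 0x1df→b59/s3 MISS; vc=[16,51]
#10 0xf7→b30/s6 MISS; vc=[16,51,54]
#11 0x84→b16/s0 VC-HIT; vc=[24,51,54]
#12 0x80→b16/s0 L1-HIT; vc=[24,51,54]
#13 0xc0→b24/s0 VC-HIT; vc=[16,51,54]
#14 0x19b→b51/s3 VC-HIT; vc=[16,59,54]
#15 0x80→b16/s0 VC-HIT; vc=[24,59,54]

OUTCOME = MISS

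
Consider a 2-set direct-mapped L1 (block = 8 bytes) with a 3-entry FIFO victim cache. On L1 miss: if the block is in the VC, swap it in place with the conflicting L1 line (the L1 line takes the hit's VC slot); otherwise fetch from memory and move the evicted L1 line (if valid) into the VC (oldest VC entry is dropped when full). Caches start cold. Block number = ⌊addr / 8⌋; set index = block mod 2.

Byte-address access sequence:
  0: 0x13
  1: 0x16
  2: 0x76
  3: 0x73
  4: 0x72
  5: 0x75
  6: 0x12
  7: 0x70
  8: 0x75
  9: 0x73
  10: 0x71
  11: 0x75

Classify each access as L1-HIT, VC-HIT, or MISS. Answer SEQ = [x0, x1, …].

#0 0x13→b2/s0 MISS; vc=[]
#1 0x16→b2/s0 L1-HIT; vc=[]
#2 0x76→b14/s0 MISS; vc=[2]
#3 0x73→b14/s0 L1-HIT; vc=[2]
#4 0x72→b14/s0 L1-HIT; vc=[2]
#5 0x75→b14/s0 L1-HIT; vc=[2]
#6 0x12→b2/s0 VC-HIT; vc=[14]
#7 0x70→b14/s0 VC-HIT; vc=[2]
#8 0x75→b14/s0 L1-HIT; vc=[2]
#9 0x73→b14/s0 L1-HIT; vc=[2]
#10 0x71→b14/s0 L1-HIT; vc=[2]
#11 0x75→b14/s0 L1-HIT; vc=[2]

SEQ = [MISS, L1-HIT, MISS, L1-HIT, L1-HIT, L1-HIT, VC-HIT, VC-HIT, L1-HIT, L1-HIT, L1-HIT, L1-HIT]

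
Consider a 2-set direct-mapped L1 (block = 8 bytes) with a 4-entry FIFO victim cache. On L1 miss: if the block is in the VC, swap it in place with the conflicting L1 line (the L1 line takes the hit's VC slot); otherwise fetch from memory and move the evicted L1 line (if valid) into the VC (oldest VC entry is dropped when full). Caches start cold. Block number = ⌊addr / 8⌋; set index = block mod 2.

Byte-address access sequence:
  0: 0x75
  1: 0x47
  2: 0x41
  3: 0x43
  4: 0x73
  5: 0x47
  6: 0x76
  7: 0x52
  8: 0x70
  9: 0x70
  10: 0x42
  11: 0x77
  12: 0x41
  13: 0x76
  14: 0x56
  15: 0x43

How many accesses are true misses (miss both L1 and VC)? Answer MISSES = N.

#0 0x75→b14/s0 MISS; vc=[]
#1 0x47→b8/s0 MISS; vc=[14]
#2 0x41→b8/s0 L1-HIT; vc=[14]
#3 0x43→b8/s0 L1-HIT; vc=[14]
#4 0x73→b14/s0 VC-HIT; vc=[8]
#5 0x47→b8/s0 VC-HIT; vc=[14]
#6 0x76→b14/s0 VC-HIT; vc=[8]
#7 0x52→b10/s0 MISS; vc=[8,14]
#8 0x70→b14/s0 VC-HIT; vc=[8,10]
#9 0x70→b14/s0 L1-HIT; vc=[8,10]
#10 0x42→b8/s0 VC-HIT; vc=[14,10]
#11 0x77→b14/s0 VC-HIT; vc=[8,10]
#12 0x41→b8/s0 VC-HIT; vc=[14,10]
#13 0x76→b14/s0 VC-HIT; vc=[8,10]
#14 0x56→b10/s0 VC-HIT; vc=[8,14]
#15 0x43→b8/s0 VC-HIT; vc=[10,14]

MISSES = 3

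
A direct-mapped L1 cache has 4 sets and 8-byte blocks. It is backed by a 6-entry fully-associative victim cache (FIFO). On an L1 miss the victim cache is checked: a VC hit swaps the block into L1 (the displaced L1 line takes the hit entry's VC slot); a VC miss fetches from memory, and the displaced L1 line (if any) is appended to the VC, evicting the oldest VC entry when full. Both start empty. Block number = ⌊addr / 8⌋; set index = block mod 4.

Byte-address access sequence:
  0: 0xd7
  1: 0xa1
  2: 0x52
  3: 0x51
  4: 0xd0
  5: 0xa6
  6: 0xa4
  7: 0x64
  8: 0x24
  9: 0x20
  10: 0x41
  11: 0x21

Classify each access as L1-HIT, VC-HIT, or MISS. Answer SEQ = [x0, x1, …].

SEQ = [MISS, MISS, MISS, L1-HIT, VC-HIT, L1-HIT, L1-HIT, MISS, MISS, L1-HIT, MISS, VC-HIT]

  [0] addr=0xd7 blk=26 s=2: MISS | VC []
  [1] addr=0xa1 blk=20 s=0: MISS | VC []
  [2] addr=0x52 blk=10 s=2: MISS | VC [26]
  [3] addr=0x51 blk=10 s=2: L1-HIT | VC [26]
  [4] addr=0xd0 blk=26 s=2: VC-HIT | VC [10]
  [5] addr=0xa6 blk=20 s=0: L1-HIT | VC [10]
  [6] addr=0xa4 blk=20 s=0: L1-HIT | VC [10]
  [7] addr=0x64 blk=12 s=0: MISS | VC [10, 20]
  [8] addr=0x24 blk=4 s=0: MISS | VC [10, 20, 12]
  [9] addr=0x20 blk=4 s=0: L1-HIT | VC [10, 20, 12]
  [10] addr=0x41 blk=8 s=0: MISS | VC [10, 20, 12, 4]
  [11] addr=0x21 blk=4 s=0: VC-HIT | VC [10, 20, 12, 8]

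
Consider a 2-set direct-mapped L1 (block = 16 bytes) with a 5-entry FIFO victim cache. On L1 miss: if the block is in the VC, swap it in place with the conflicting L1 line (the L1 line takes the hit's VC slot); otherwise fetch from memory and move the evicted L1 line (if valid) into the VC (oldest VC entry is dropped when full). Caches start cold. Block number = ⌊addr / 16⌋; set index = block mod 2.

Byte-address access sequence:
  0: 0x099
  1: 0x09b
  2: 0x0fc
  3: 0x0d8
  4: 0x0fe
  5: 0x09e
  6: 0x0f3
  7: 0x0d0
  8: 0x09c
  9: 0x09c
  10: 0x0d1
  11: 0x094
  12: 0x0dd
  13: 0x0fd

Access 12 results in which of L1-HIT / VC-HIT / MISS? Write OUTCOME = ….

  [0] addr=0x99 blk=9 s=1: MISS | VC []
  [1] addr=0x9b blk=9 s=1: L1-HIT | VC []
  [2] addr=0xfc blk=15 s=1: MISS | VC [9]
  [3] addr=0xd8 blk=13 s=1: MISS | VC [9, 15]
  [4] addr=0xfe blk=15 s=1: VC-HIT | VC [9, 13]
  [5] addr=0x9e blk=9 s=1: VC-HIT | VC [15, 13]
  [6] addr=0xf3 blk=15 s=1: VC-HIT | VC [9, 13]
  [7] addr=0xd0 blk=13 s=1: VC-HIT | VC [9, 15]
  [8] addr=0x9c blk=9 s=1: VC-HIT | VC [13, 15]
  [9] addr=0x9c blk=9 s=1: L1-HIT | VC [13, 15]
  [10] addr=0xd1 blk=13 s=1: VC-HIT | VC [9, 15]
  [11] addr=0x94 blk=9 s=1: VC-HIT | VC [13, 15]
  [12] addr=0xdd blk=13 s=1: VC-HIT | VC [9, 15]
  [13] addr=0xfd blk=15 s=1: VC-HIT | VC [9, 13]

OUTCOME = VC-HIT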